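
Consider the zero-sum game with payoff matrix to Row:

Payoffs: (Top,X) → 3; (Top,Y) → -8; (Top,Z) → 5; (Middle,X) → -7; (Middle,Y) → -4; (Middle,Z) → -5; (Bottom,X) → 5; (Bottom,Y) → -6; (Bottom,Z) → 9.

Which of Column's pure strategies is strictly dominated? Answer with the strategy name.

Z

X holds Row's payoff strictly below Z in every row: 3 < 5, -7 < -5, 5 < 9.
So Z is strictly dominated for Column.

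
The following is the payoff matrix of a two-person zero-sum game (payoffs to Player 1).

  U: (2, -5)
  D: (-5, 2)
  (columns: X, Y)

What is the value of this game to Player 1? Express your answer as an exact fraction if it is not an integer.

-3/2

Row minima: U → -5, D → -5; maximin = -5.
Column maxima: X → 2, Y → 2; minimax = 2.
-5 ≠ 2, so there is no saddle point; optimal play is mixed.
Let Player 1 play U with probability p. Expected payoff against X: 2p + (-5)(1−p) = 7p − 5; against Y: (-5)p + 2(1−p) = −7p + 2.
Setting these equal: 7p − 5 = −7p + 2 ⇒ 14p = 7 ⇒ p = 1/2, and the value is (7)·(1/2) − 5 = -3/2.
For Player 2: with q = P(X), equating U's and D's payoffs gives 7q − 5 = −7q + 2 ⇒ q = 1/2.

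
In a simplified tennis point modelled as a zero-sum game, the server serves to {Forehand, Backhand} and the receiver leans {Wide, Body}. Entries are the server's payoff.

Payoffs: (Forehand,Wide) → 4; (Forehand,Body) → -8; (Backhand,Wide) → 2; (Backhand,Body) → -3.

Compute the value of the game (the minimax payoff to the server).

-3

Row minima: Forehand → -8, Backhand → -3; maximin = -3.
Column maxima: Wide → 4, Body → -3; minimax = -3.
Since maximin = minimax = -3, there is a saddle point and the value is -3.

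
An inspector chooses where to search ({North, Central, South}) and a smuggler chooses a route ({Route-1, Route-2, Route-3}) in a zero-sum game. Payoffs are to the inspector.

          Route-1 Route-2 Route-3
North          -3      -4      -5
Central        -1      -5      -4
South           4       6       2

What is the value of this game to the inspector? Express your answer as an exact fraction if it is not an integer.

Row minima: North → -5, Central → -5, South → 2; maximin = 2.
Column maxima: Route-1 → 4, Route-2 → 6, Route-3 → 2; minimax = 2.
Since maximin = minimax = 2, there is a saddle point and the value is 2.

2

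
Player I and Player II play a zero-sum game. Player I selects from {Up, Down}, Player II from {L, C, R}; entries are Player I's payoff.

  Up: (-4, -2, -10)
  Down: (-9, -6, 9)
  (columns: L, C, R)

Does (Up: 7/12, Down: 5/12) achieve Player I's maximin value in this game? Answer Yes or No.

No

Against L this mix gives (7/12)·(-4) + (5/12)·(-9) = -73/12.
Against C this mix gives (7/12)·(-2) + (5/12)·(-6) = -11/3.
Against R this mix gives (7/12)·(-10) + (5/12)·9 = -25/12.
Player II will play L, holding Player I to -73/12. Shifting weight toward the row that does better against L would raise this floor (the equalizing mix achieves -21/4 against both L and R), so the proposed strategy is not optimal.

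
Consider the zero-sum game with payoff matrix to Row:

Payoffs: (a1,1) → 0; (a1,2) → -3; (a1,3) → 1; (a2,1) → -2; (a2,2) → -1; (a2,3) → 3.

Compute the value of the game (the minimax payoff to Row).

-3/2

Row minima: a1 → -3, a2 → -2; maximin = -2.
Column maxima: 1 → 0, 2 → -1, 3 → 3; minimax = -1.
-2 ≠ -1, so there is no saddle point; optimal play is mixed.
3 is strictly dominated by 1 (it gives Row strictly more in every row), so Column never plays it.
On the remaining 2×2 (a1, a2 vs 1, 2):
Let Row play a1 with probability p. Expected payoff against 1: 0p + (-2)(1−p) = 2p − 2; against 2: (-3)p + (-1)(1−p) = −2p − 1.
Setting these equal: 2p − 2 = −2p − 1 ⇒ 4p = 1 ⇒ p = 1/4, and the value is (2)·(1/4) − 2 = -3/2.
For Column: with q = P(1), equating a1's and a2's payoffs gives 3q − 3 = −q − 1 ⇒ q = 1/2.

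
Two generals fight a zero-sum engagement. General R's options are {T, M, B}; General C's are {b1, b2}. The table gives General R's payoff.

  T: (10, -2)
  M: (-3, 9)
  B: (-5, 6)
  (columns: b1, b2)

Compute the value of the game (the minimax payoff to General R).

7/2

Row minima: T → -2, M → -3, B → -5; maximin = -2.
Column maxima: b1 → 10, b2 → 9; minimax = 9.
-2 ≠ 9, so there is no saddle point; optimal play is mixed.
B is strictly dominated by M, so General R never plays it.
On the remaining 2×2 (T, M vs b1, b2):
Let General R play T with probability p. Expected payoff against b1: 10p + (-3)(1−p) = 13p − 3; against b2: (-2)p + 9(1−p) = −11p + 9.
Setting these equal: 13p − 3 = −11p + 9 ⇒ 24p = 12 ⇒ p = 1/2, and the value is (13)·(1/2) − 3 = 7/2.
For General C: with q = P(b1), equating T's and M's payoffs gives 12q − 2 = −12q + 9 ⇒ q = 11/24.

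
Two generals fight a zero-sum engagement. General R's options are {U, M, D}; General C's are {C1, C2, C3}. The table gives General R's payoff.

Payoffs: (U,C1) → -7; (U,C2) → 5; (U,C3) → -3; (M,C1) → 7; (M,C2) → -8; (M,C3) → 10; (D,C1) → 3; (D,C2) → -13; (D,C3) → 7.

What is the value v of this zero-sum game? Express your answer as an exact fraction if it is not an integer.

Row minima: U → -7, M → -8, D → -13; maximin = -7.
Column maxima: C1 → 7, C2 → 5, C3 → 10; minimax = 5.
-7 ≠ 5, so there is no saddle point; optimal play is mixed.
D is strictly dominated by M, so General R never plays it.
C3 is strictly dominated by C1 (it gives General R strictly more in every row), so General C never plays it.
On the remaining 2×2 (U, M vs C1, C2):
Let General R play U with probability p. Expected payoff against C1: (-7)p + 7(1−p) = −14p + 7; against C2: 5p + (-8)(1−p) = 13p − 8.
Setting these equal: −14p + 7 = 13p − 8 ⇒ −27p = -15 ⇒ p = 5/9, and the value is (-14)·(5/9) + 7 = -7/9.
For General C: with q = P(C1), equating U's and M's payoffs gives −12q + 5 = 15q − 8 ⇒ q = 13/27.

-7/9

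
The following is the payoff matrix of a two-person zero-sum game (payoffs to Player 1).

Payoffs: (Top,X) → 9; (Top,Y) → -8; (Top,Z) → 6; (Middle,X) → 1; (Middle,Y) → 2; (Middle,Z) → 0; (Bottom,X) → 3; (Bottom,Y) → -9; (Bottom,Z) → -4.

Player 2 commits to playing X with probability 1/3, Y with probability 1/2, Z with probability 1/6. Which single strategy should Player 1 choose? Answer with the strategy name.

Middle

Expected payoff of Top: (1/3)·9 + (1/2)·(-8) + (1/6)·6 = 0.
Expected payoff of Middle: (1/3)·1 + (1/2)·2 + (1/6)·0 = 4/3.
Expected payoff of Bottom: (1/3)·3 + (1/2)·(-9) + (1/6)·(-4) = -25/6.
The largest is 4/3, so Player 1's best response is Middle.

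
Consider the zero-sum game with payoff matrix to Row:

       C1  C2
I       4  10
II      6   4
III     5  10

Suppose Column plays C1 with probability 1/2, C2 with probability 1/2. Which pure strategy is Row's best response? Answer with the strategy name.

Expected payoff of I: (1/2)·4 + (1/2)·10 = 7.
Expected payoff of II: (1/2)·6 + (1/2)·4 = 5.
Expected payoff of III: (1/2)·5 + (1/2)·10 = 15/2.
The largest is 15/2, so Row's best response is III.

III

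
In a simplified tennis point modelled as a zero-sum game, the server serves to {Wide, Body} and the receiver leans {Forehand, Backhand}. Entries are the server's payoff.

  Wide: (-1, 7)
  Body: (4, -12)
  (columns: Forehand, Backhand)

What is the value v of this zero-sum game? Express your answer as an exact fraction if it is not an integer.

Row minima: Wide → -1, Body → -12; maximin = -1.
Column maxima: Forehand → 4, Backhand → 7; minimax = 4.
-1 ≠ 4, so there is no saddle point; optimal play is mixed.
Let the server play Wide with probability p. Expected payoff against Forehand: (-1)p + 4(1−p) = −5p + 4; against Backhand: 7p + (-12)(1−p) = 19p − 12.
Setting these equal: −5p + 4 = 19p − 12 ⇒ −24p = -16 ⇒ p = 2/3, and the value is (-5)·(2/3) + 4 = 2/3.
For the receiver: with q = P(Forehand), equating Wide's and Body's payoffs gives −8q + 7 = 16q − 12 ⇒ q = 19/24.

2/3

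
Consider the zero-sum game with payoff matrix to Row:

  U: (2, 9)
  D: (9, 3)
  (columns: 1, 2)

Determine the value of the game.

Row minima: U → 2, D → 3; maximin = 3.
Column maxima: 1 → 9, 2 → 9; minimax = 9.
3 ≠ 9, so there is no saddle point; optimal play is mixed.
Let Row play U with probability p. Expected payoff against 1: 2p + 9(1−p) = −7p + 9; against 2: 9p + 3(1−p) = 6p + 3.
Setting these equal: −7p + 9 = 6p + 3 ⇒ −13p = -6 ⇒ p = 6/13, and the value is (-7)·(6/13) + 9 = 75/13.
For Column: with q = P(1), equating U's and D's payoffs gives −7q + 9 = 6q + 3 ⇒ q = 6/13.

75/13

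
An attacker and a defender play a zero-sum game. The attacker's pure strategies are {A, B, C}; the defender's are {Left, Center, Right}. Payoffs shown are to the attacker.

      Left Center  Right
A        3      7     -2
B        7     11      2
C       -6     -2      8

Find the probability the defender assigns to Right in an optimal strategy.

Row minima: A → -2, B → 2, C → -6; maximin = 2.
Column maxima: Left → 7, Center → 11, Right → 8; minimax = 7.
2 ≠ 7, so there is no saddle point; optimal play is mixed.
A is strictly dominated by B, so the attacker never plays it.
Center is strictly dominated by Left (it gives the attacker strictly more in every row), so the defender never plays it.
On the remaining 2×2 (B, C vs Left, Right):
Let the attacker play B with probability p. Expected payoff against Left: 7p + (-6)(1−p) = 13p − 6; against Right: 2p + 8(1−p) = −6p + 8.
Setting these equal: 13p − 6 = −6p + 8 ⇒ 19p = 14 ⇒ p = 14/19, and the value is (13)·(14/19) − 6 = 68/19.
For the defender: with q = P(Left), equating B's and C's payoffs gives 5q + 2 = −14q + 8 ⇒ q = 6/19.

13/19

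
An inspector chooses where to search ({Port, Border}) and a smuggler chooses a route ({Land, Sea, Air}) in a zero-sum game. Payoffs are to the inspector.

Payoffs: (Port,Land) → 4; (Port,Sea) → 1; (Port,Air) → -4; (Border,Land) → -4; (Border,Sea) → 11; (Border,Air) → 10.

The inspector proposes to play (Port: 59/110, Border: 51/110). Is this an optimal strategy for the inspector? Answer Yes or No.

No

Against Land this mix gives (59/110)·4 + (51/110)·(-4) = 16/55.
Against Sea this mix gives (59/110)·1 + (51/110)·11 = 62/11.
Against Air this mix gives (59/110)·(-4) + (51/110)·10 = 137/55.
The smuggler will play Land, holding the inspector to 16/55. Shifting weight toward the row that does better against Land would raise this floor (the equalizing mix achieves 12/11 against both Land and Air), so the proposed strategy is not optimal.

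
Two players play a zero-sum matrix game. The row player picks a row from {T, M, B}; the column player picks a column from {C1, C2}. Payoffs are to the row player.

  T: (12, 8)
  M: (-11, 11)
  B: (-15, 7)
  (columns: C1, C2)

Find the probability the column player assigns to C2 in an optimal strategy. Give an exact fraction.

Row minima: T → 8, M → -11, B → -15; maximin = 8.
Column maxima: C1 → 12, C2 → 11; minimax = 11.
8 ≠ 11, so there is no saddle point; optimal play is mixed.
B is strictly dominated by T, so the row player never plays it.
On the remaining 2×2 (T, M vs C1, C2):
Let the row player play T with probability p. Expected payoff against C1: 12p + (-11)(1−p) = 23p − 11; against C2: 8p + 11(1−p) = −3p + 11.
Setting these equal: 23p − 11 = −3p + 11 ⇒ 26p = 22 ⇒ p = 11/13, and the value is (23)·(11/13) − 11 = 110/13.
For the column player: with q = P(C1), equating T's and M's payoffs gives 4q + 8 = −22q + 11 ⇒ q = 3/26.

23/26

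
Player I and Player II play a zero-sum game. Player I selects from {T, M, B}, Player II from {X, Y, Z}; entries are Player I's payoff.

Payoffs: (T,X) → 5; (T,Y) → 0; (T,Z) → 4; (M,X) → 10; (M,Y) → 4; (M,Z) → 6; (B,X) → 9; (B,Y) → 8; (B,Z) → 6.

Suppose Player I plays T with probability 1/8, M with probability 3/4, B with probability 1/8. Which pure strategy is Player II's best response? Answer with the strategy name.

Y

If Player II plays X, Player I's expected payoff is (1/8)·5 + (3/4)·10 + (1/8)·9 = 37/4.
If Player II plays Y, Player I's expected payoff is (1/8)·0 + (3/4)·4 + (1/8)·8 = 4.
If Player II plays Z, Player I's expected payoff is (1/8)·4 + (3/4)·6 + (1/8)·6 = 23/4.
Player II minimizes Player I's payoff; the smallest is 4, so the best response is Y.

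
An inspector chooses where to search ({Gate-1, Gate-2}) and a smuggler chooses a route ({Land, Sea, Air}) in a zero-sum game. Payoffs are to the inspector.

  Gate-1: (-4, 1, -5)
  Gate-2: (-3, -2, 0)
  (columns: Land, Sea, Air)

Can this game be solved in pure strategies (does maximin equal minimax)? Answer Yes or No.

Row minima: Gate-1 → -5, Gate-2 → -3; maximin = -3.
Column maxima: Land → -3, Sea → 1, Air → 0; minimax = -3.
maximin = minimax = -3, so a saddle point exists.

Yes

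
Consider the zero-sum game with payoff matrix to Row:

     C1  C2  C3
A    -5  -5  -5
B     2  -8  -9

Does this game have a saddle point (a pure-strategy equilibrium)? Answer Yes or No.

Yes

Row minima: A → -5, B → -9; maximin = -5.
Column maxima: C1 → 2, C2 → -5, C3 → -5; minimax = -5.
maximin = minimax = -5, so a saddle point exists.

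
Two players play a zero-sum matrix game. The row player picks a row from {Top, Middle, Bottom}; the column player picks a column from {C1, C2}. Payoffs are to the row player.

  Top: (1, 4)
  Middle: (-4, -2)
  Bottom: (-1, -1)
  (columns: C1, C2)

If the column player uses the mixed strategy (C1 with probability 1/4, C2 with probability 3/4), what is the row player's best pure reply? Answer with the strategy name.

Expected payoff of Top: (1/4)·1 + (3/4)·4 = 13/4.
Expected payoff of Middle: (1/4)·(-4) + (3/4)·(-2) = -5/2.
Expected payoff of Bottom: (1/4)·(-1) + (3/4)·(-1) = -1.
The largest is 13/4, so the row player's best response is Top.

Top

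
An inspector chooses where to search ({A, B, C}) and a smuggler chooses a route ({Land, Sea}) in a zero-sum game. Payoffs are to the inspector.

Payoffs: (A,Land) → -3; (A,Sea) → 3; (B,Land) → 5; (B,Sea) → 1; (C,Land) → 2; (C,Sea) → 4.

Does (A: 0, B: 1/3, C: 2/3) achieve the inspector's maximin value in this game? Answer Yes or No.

Yes

Against Land this mix gives (1/3)·5 + (2/3)·2 = 3.
Against Sea this mix gives (1/3)·1 + (2/3)·4 = 3.
All of the smuggler's active replies (Land, Sea) yield 3, and no column does worse for the inspector. The mix makes the smuggler indifferent and guarantees 3, so it is optimal.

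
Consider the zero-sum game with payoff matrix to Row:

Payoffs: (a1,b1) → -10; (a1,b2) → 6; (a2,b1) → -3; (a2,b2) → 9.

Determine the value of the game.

Row minima: a1 → -10, a2 → -3; maximin = -3.
Column maxima: b1 → -3, b2 → 9; minimax = -3.
Since maximin = minimax = -3, there is a saddle point and the value is -3.

-3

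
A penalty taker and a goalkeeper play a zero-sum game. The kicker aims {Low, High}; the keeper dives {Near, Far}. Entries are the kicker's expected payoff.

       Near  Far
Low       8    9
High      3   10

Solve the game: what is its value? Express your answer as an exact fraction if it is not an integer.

Row minima: Low → 8, High → 3; maximin = 8.
Column maxima: Near → 8, Far → 10; minimax = 8.
Since maximin = minimax = 8, there is a saddle point and the value is 8.

8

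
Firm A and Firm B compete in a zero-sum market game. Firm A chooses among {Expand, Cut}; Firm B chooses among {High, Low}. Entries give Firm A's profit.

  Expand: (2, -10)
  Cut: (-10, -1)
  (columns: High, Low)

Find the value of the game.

Row minima: Expand → -10, Cut → -10; maximin = -10.
Column maxima: High → 2, Low → -1; minimax = -1.
-10 ≠ -1, so there is no saddle point; optimal play is mixed.
Let Firm A play Expand with probability p. Expected payoff against High: 2p + (-10)(1−p) = 12p − 10; against Low: (-10)p + (-1)(1−p) = −9p − 1.
Setting these equal: 12p − 10 = −9p − 1 ⇒ 21p = 9 ⇒ p = 3/7, and the value is (12)·(3/7) − 10 = -34/7.
For Firm B: with q = P(High), equating Expand's and Cut's payoffs gives 12q − 10 = −9q − 1 ⇒ q = 3/7.

-34/7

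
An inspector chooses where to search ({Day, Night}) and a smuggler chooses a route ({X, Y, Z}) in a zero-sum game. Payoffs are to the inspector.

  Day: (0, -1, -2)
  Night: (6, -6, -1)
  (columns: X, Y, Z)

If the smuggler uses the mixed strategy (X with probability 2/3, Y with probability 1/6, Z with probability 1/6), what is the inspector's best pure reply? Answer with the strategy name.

Night

Expected payoff of Day: (2/3)·0 + (1/6)·(-1) + (1/6)·(-2) = -1/2.
Expected payoff of Night: (2/3)·6 + (1/6)·(-6) + (1/6)·(-1) = 17/6.
The largest is 17/6, so the inspector's best response is Night.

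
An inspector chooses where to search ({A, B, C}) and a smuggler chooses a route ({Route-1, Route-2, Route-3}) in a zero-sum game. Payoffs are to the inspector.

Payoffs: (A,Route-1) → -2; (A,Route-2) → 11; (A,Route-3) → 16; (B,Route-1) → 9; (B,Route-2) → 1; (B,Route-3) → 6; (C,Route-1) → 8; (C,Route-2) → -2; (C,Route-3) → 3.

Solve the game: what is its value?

101/21

Row minima: A → -2, B → 1, C → -2; maximin = 1.
Column maxima: Route-1 → 9, Route-2 → 11, Route-3 → 16; minimax = 9.
1 ≠ 9, so there is no saddle point; optimal play is mixed.
C is strictly dominated by B, so the inspector never plays it.
Route-3 is strictly dominated by Route-2 (it gives the inspector strictly more in every row), so the smuggler never plays it.
On the remaining 2×2 (A, B vs Route-1, Route-2):
Let the inspector play A with probability p. Expected payoff against Route-1: (-2)p + 9(1−p) = −11p + 9; against Route-2: 11p + 1(1−p) = 10p + 1.
Setting these equal: −11p + 9 = 10p + 1 ⇒ −21p = -8 ⇒ p = 8/21, and the value is (-11)·(8/21) + 9 = 101/21.
For the smuggler: with q = P(Route-1), equating A's and B's payoffs gives −13q + 11 = 8q + 1 ⇒ q = 10/21.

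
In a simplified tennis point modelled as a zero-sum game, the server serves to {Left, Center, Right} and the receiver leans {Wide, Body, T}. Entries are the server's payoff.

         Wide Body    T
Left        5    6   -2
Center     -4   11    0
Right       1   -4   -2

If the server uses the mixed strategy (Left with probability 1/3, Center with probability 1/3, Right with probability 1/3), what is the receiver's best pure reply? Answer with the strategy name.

If the receiver plays Wide, the server's expected payoff is (1/3)·5 + (1/3)·(-4) + (1/3)·1 = 2/3.
If the receiver plays Body, the server's expected payoff is (1/3)·6 + (1/3)·11 + (1/3)·(-4) = 13/3.
If the receiver plays T, the server's expected payoff is (1/3)·(-2) + (1/3)·0 + (1/3)·(-2) = -4/3.
The receiver minimizes the server's payoff; the smallest is -4/3, so the best response is T.

T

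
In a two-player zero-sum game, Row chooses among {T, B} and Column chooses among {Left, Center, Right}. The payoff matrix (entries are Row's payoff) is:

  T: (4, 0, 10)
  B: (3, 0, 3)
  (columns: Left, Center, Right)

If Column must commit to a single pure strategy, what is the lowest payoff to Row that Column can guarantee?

0

Column maxima: Left → 4, Center → 0, Right → 10.
The smallest of these is 0.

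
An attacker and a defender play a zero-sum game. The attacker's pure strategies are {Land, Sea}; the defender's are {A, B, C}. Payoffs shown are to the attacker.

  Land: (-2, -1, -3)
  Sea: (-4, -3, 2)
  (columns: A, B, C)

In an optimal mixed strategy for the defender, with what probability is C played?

2/7

Row minima: Land → -3, Sea → -4; maximin = -3.
Column maxima: A → -2, B → -1, C → 2; minimax = -2.
-3 ≠ -2, so there is no saddle point; optimal play is mixed.
B is strictly dominated by A (it gives the attacker strictly more in every row), so the defender never plays it.
On the remaining 2×2 (Land, Sea vs A, C):
Let the attacker play Land with probability p. Expected payoff against A: (-2)p + (-4)(1−p) = 2p − 4; against C: (-3)p + 2(1−p) = −5p + 2.
Setting these equal: 2p − 4 = −5p + 2 ⇒ 7p = 6 ⇒ p = 6/7, and the value is (2)·(6/7) − 4 = -16/7.
For the defender: with q = P(A), equating Land's and Sea's payoffs gives q − 3 = −6q + 2 ⇒ q = 5/7.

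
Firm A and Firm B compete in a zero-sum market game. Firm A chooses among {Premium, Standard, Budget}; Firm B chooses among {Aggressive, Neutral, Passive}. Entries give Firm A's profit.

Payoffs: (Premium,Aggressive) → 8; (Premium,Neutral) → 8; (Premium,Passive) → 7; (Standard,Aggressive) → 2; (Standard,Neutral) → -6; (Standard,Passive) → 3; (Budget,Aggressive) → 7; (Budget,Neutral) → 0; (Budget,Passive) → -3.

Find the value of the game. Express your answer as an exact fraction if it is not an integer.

Row minima: Premium → 7, Standard → -6, Budget → -3; maximin = 7.
Column maxima: Aggressive → 8, Neutral → 8, Passive → 7; minimax = 7.
Since maximin = minimax = 7, there is a saddle point and the value is 7.

7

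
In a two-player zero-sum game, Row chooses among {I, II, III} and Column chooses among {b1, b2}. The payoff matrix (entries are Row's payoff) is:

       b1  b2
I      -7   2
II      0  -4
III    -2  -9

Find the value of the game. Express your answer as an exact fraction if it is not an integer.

Row minima: I → -7, II → -4, III → -9; maximin = -4.
Column maxima: b1 → 0, b2 → 2; minimax = 0.
-4 ≠ 0, so there is no saddle point; optimal play is mixed.
III is strictly dominated by II, so Row never plays it.
On the remaining 2×2 (I, II vs b1, b2):
Let Row play I with probability p. Expected payoff against b1: (-7)p + 0(1−p) = −7p; against b2: 2p + (-4)(1−p) = 6p − 4.
Setting these equal: −7p = 6p − 4 ⇒ −13p = -4 ⇒ p = 4/13, and the value is (-7)·(4/13) = -28/13.
For Column: with q = P(b1), equating I's and II's payoffs gives −9q + 2 = 4q − 4 ⇒ q = 6/13.

-28/13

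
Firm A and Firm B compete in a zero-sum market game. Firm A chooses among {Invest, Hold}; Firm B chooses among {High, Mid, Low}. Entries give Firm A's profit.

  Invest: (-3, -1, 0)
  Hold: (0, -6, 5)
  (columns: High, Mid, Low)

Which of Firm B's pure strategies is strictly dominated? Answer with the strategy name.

High holds Firm A's payoff strictly below Low in every row: -3 < 0, 0 < 5.
So Low is strictly dominated for Firm B.

Low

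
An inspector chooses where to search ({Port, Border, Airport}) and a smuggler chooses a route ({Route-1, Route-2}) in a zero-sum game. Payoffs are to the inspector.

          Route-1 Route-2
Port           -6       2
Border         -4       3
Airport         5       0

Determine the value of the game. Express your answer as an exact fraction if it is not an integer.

Row minima: Port → -6, Border → -4, Airport → 0; maximin = 0.
Column maxima: Route-1 → 5, Route-2 → 3; minimax = 3.
0 ≠ 3, so there is no saddle point; optimal play is mixed.
Port is strictly dominated by Border, so the inspector never plays it.
On the remaining 2×2 (Border, Airport vs Route-1, Route-2):
Let the inspector play Border with probability p. Expected payoff against Route-1: (-4)p + 5(1−p) = −9p + 5; against Route-2: 3p + 0(1−p) = 3p.
Setting these equal: −9p + 5 = 3p ⇒ −12p = -5 ⇒ p = 5/12, and the value is (-9)·(5/12) + 5 = 5/4.
For the smuggler: with q = P(Route-1), equating Border's and Airport's payoffs gives −7q + 3 = 5q ⇒ q = 1/4.

5/4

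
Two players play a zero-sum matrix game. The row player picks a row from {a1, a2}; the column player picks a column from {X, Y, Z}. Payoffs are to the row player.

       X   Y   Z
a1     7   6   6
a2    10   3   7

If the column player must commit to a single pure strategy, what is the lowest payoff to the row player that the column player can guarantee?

Column maxima: X → 10, Y → 6, Z → 7.
The smallest of these is 6.

6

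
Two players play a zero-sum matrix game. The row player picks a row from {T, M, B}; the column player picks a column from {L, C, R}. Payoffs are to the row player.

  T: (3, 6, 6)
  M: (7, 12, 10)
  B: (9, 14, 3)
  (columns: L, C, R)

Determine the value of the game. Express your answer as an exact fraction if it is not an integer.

Row minima: T → 3, M → 7, B → 3; maximin = 7.
Column maxima: L → 9, C → 14, R → 10; minimax = 9.
7 ≠ 9, so there is no saddle point; optimal play is mixed.
T is strictly dominated by M, so the row player never plays it.
C is strictly dominated by L (it gives the row player strictly more in every row), so the column player never plays it.
On the remaining 2×2 (M, B vs L, R):
Let the row player play M with probability p. Expected payoff against L: 7p + 9(1−p) = −2p + 9; against R: 10p + 3(1−p) = 7p + 3.
Setting these equal: −2p + 9 = 7p + 3 ⇒ −9p = -6 ⇒ p = 2/3, and the value is (-2)·(2/3) + 9 = 23/3.
For the column player: with q = P(L), equating M's and B's payoffs gives −3q + 10 = 6q + 3 ⇒ q = 7/9.

23/3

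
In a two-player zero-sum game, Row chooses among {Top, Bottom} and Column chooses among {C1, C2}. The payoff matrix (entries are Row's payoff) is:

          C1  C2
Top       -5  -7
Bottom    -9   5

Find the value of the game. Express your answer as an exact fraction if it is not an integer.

-11/2

Row minima: Top → -7, Bottom → -9; maximin = -7.
Column maxima: C1 → -5, C2 → 5; minimax = -5.
-7 ≠ -5, so there is no saddle point; optimal play is mixed.
Let Row play Top with probability p. Expected payoff against C1: (-5)p + (-9)(1−p) = 4p − 9; against C2: (-7)p + 5(1−p) = −12p + 5.
Setting these equal: 4p − 9 = −12p + 5 ⇒ 16p = 14 ⇒ p = 7/8, and the value is (4)·(7/8) − 9 = -11/2.
For Column: with q = P(C1), equating Top's and Bottom's payoffs gives 2q − 7 = −14q + 5 ⇒ q = 3/4.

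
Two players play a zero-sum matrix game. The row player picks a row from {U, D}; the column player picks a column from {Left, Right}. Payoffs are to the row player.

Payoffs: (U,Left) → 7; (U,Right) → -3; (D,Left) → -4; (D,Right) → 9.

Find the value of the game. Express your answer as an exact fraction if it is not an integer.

Row minima: U → -3, D → -4; maximin = -3.
Column maxima: Left → 7, Right → 9; minimax = 7.
-3 ≠ 7, so there is no saddle point; optimal play is mixed.
Let the row player play U with probability p. Expected payoff against Left: 7p + (-4)(1−p) = 11p − 4; against Right: (-3)p + 9(1−p) = −12p + 9.
Setting these equal: 11p − 4 = −12p + 9 ⇒ 23p = 13 ⇒ p = 13/23, and the value is (11)·(13/23) − 4 = 51/23.
For the column player: with q = P(Left), equating U's and D's payoffs gives 10q − 3 = −13q + 9 ⇒ q = 12/23.

51/23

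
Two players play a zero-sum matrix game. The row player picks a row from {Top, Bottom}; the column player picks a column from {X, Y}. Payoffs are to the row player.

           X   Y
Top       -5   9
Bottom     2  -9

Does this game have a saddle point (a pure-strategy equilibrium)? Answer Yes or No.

Row minima: Top → -5, Bottom → -9; maximin = -5.
Column maxima: X → 2, Y → 9; minimax = 2.
-5 ≠ 2, so no pure-strategy equilibrium exists.

No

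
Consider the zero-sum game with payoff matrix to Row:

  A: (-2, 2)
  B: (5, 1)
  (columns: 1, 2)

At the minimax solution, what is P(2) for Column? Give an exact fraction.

Row minima: A → -2, B → 1; maximin = 1.
Column maxima: 1 → 5, 2 → 2; minimax = 2.
1 ≠ 2, so there is no saddle point; optimal play is mixed.
Let Row play A with probability p. Expected payoff against 1: (-2)p + 5(1−p) = −7p + 5; against 2: 2p + 1(1−p) = p + 1.
Setting these equal: −7p + 5 = p + 1 ⇒ −8p = -4 ⇒ p = 1/2, and the value is (-7)·(1/2) + 5 = 3/2.
For Column: with q = P(1), equating A's and B's payoffs gives −4q + 2 = 4q + 1 ⇒ q = 1/8.

7/8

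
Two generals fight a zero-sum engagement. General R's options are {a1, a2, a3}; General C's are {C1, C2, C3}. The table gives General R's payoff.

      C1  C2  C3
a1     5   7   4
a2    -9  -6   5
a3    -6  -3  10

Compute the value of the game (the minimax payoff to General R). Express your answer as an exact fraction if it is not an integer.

Row minima: a1 → 4, a2 → -9, a3 → -6; maximin = 4.
Column maxima: C1 → 5, C2 → 7, C3 → 10; minimax = 5.
4 ≠ 5, so there is no saddle point; optimal play is mixed.
a2 is strictly dominated by a3, so General R never plays it.
C2 is strictly dominated by C1 (it gives General R strictly more in every row), so General C never plays it.
On the remaining 2×2 (a1, a3 vs C1, C3):
Let General R play a1 with probability p. Expected payoff against C1: 5p + (-6)(1−p) = 11p − 6; against C3: 4p + 10(1−p) = −6p + 10.
Setting these equal: 11p − 6 = −6p + 10 ⇒ 17p = 16 ⇒ p = 16/17, and the value is (11)·(16/17) − 6 = 74/17.
For General C: with q = P(C1), equating a1's and a3's payoffs gives q + 4 = −16q + 10 ⇒ q = 6/17.

74/17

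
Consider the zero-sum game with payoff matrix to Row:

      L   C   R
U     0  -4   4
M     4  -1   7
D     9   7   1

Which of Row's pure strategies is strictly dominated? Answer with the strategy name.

U

M gives a strictly higher payoff than U against every column: 4 > 0, -1 > -4, 7 > 4.
So U is strictly dominated and Row never plays it.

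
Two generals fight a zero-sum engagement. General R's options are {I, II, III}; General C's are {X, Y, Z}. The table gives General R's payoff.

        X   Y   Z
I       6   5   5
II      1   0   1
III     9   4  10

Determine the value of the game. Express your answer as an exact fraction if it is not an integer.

Row minima: I → 5, II → 0, III → 4; maximin = 5.
Column maxima: X → 9, Y → 5, Z → 10; minimax = 5.
Since maximin = minimax = 5, there is a saddle point and the value is 5.

5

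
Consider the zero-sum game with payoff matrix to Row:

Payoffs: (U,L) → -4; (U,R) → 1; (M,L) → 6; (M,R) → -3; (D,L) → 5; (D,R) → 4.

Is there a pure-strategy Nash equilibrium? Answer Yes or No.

Row minima: U → -4, M → -3, D → 4; maximin = 4.
Column maxima: L → 6, R → 4; minimax = 4.
maximin = minimax = 4, so a saddle point exists.

Yes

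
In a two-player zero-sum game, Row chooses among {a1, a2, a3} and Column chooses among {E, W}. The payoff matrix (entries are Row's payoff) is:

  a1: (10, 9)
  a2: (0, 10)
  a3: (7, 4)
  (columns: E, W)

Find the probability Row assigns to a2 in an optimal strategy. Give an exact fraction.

Row minima: a1 → 9, a2 → 0, a3 → 4; maximin = 9.
Column maxima: E → 10, W → 10; minimax = 10.
9 ≠ 10, so there is no saddle point; optimal play is mixed.
a3 is strictly dominated by a1, so Row never plays it.
On the remaining 2×2 (a1, a2 vs E, W):
Let Row play a1 with probability p. Expected payoff against E: 10p + 0(1−p) = 10p; against W: 9p + 10(1−p) = −p + 10.
Setting these equal: 10p = −p + 10 ⇒ 11p = 10 ⇒ p = 10/11, and the value is (10)·(10/11) = 100/11.
For Column: with q = P(E), equating a1's and a2's payoffs gives q + 9 = −10q + 10 ⇒ q = 1/11.

1/11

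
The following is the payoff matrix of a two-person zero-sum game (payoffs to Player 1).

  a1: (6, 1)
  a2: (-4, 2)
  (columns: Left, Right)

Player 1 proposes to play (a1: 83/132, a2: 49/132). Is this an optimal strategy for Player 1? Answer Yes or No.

Against Left this mix gives (83/132)·6 + (49/132)·(-4) = 151/66.
Against Right this mix gives (83/132)·1 + (49/132)·2 = 181/132.
Player 2 will play Right, holding Player 1 to 181/132. Shifting weight toward the row that does better against Right would raise this floor (the equalizing mix achieves 16/11 against both Right and Left), so the proposed strategy is not optimal.

No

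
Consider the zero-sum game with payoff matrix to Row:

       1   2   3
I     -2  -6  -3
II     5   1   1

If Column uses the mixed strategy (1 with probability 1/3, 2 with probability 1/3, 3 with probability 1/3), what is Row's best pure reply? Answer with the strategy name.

II

Expected payoff of I: (1/3)·(-2) + (1/3)·(-6) + (1/3)·(-3) = -11/3.
Expected payoff of II: (1/3)·5 + (1/3)·1 + (1/3)·1 = 7/3.
The largest is 7/3, so Row's best response is II.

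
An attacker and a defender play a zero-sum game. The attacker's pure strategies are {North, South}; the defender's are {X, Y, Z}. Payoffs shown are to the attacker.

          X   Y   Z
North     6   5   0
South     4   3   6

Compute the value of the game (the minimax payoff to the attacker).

Row minima: North → 0, South → 3; maximin = 3.
Column maxima: X → 6, Y → 5, Z → 6; minimax = 5.
3 ≠ 5, so there is no saddle point; optimal play is mixed.
X is strictly dominated by Y (it gives the attacker strictly more in every row), so the defender never plays it.
On the remaining 2×2 (North, South vs Y, Z):
Let the attacker play North with probability p. Expected payoff against Y: 5p + 3(1−p) = 2p + 3; against Z: 0p + 6(1−p) = −6p + 6.
Setting these equal: 2p + 3 = −6p + 6 ⇒ 8p = 3 ⇒ p = 3/8, and the value is (2)·(3/8) + 3 = 15/4.
For the defender: with q = P(Y), equating North's and South's payoffs gives 5q = −3q + 6 ⇒ q = 3/4.

15/4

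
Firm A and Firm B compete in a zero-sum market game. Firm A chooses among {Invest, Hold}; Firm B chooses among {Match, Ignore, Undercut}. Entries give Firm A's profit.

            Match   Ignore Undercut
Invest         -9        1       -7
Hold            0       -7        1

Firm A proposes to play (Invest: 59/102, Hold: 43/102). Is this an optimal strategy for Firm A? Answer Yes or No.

Against Match this mix gives (59/102)·(-9) + (43/102)·0 = -177/34.
Against Ignore this mix gives (59/102)·1 + (43/102)·(-7) = -121/51.
Against Undercut this mix gives (59/102)·(-7) + (43/102)·1 = -185/51.
Firm B will play Match, holding Firm A to -177/34. Shifting weight toward the row that does better against Match would raise this floor (the equalizing mix achieves -63/17 against both Match and Ignore), so the proposed strategy is not optimal.

No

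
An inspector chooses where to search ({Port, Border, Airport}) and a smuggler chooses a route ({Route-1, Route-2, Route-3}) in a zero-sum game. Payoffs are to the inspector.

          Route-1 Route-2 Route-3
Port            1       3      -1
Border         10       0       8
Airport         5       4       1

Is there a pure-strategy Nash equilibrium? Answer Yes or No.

No

Row minima: Port → -1, Border → 0, Airport → 1; maximin = 1.
Column maxima: Route-1 → 10, Route-2 → 4, Route-3 → 8; minimax = 4.
1 ≠ 4, so no pure-strategy equilibrium exists.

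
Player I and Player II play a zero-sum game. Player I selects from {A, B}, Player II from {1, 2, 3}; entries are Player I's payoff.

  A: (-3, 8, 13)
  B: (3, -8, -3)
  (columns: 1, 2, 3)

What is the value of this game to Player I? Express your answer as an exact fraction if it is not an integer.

Row minima: A → -3, B → -8; maximin = -3.
Column maxima: 1 → 3, 2 → 8, 3 → 13; minimax = 3.
-3 ≠ 3, so there is no saddle point; optimal play is mixed.
3 is strictly dominated by 2 (it gives Player I strictly more in every row), so Player II never plays it.
On the remaining 2×2 (A, B vs 1, 2):
Let Player I play A with probability p. Expected payoff against 1: (-3)p + 3(1−p) = −6p + 3; against 2: 8p + (-8)(1−p) = 16p − 8.
Setting these equal: −6p + 3 = 16p − 8 ⇒ −22p = -11 ⇒ p = 1/2, and the value is (-6)·(1/2) + 3 = 0.
For Player II: with q = P(1), equating A's and B's payoffs gives −11q + 8 = 11q − 8 ⇒ q = 8/11.

0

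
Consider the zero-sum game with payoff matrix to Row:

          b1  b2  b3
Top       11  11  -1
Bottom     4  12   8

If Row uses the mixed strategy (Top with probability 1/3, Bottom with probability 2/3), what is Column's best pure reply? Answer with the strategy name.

If Column plays b1, Row's expected payoff is (1/3)·11 + (2/3)·4 = 19/3.
If Column plays b2, Row's expected payoff is (1/3)·11 + (2/3)·12 = 35/3.
If Column plays b3, Row's expected payoff is (1/3)·(-1) + (2/3)·8 = 5.
Column minimizes Row's payoff; the smallest is 5, so the best response is b3.

b3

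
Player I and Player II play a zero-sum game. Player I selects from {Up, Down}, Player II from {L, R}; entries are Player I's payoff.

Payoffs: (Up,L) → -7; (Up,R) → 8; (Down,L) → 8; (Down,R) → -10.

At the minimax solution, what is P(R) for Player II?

5/11

Row minima: Up → -7, Down → -10; maximin = -7.
Column maxima: L → 8, R → 8; minimax = 8.
-7 ≠ 8, so there is no saddle point; optimal play is mixed.
Let Player I play Up with probability p. Expected payoff against L: (-7)p + 8(1−p) = −15p + 8; against R: 8p + (-10)(1−p) = 18p − 10.
Setting these equal: −15p + 8 = 18p − 10 ⇒ −33p = -18 ⇒ p = 6/11, and the value is (-15)·(6/11) + 8 = -2/11.
For Player II: with q = P(L), equating Up's and Down's payoffs gives −15q + 8 = 18q − 10 ⇒ q = 6/11.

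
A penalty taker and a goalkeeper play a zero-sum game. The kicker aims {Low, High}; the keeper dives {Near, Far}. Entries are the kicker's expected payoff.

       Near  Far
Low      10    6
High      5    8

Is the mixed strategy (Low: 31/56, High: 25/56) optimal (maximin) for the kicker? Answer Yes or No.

No

Against Near this mix gives (31/56)·10 + (25/56)·5 = 435/56.
Against Far this mix gives (31/56)·6 + (25/56)·8 = 193/28.
The keeper will play Far, holding the kicker to 193/28. Shifting weight toward the row that does better against Far would raise this floor (the equalizing mix achieves 50/7 against both Far and Near), so the proposed strategy is not optimal.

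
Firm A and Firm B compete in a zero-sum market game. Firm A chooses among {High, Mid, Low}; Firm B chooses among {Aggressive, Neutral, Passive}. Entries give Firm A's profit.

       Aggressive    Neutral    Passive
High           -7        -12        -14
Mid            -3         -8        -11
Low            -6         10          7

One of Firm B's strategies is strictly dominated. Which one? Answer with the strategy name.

Neutral

Passive holds Firm A's payoff strictly below Neutral in every row: -14 < -12, -11 < -8, 7 < 10.
So Neutral is strictly dominated for Firm B.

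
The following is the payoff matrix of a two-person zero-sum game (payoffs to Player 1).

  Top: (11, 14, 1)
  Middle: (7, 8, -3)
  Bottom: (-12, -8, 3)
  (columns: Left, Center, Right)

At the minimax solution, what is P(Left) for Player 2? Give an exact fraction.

2/25

Row minima: Top → 1, Middle → -3, Bottom → -12; maximin = 1.
Column maxima: Left → 11, Center → 14, Right → 3; minimax = 3.
1 ≠ 3, so there is no saddle point; optimal play is mixed.
Middle is strictly dominated by Top, so Player 1 never plays it.
Center is strictly dominated by Left (it gives Player 1 strictly more in every row), so Player 2 never plays it.
On the remaining 2×2 (Top, Bottom vs Left, Right):
Let Player 1 play Top with probability p. Expected payoff against Left: 11p + (-12)(1−p) = 23p − 12; against Right: 1p + 3(1−p) = −2p + 3.
Setting these equal: 23p − 12 = −2p + 3 ⇒ 25p = 15 ⇒ p = 3/5, and the value is (23)·(3/5) − 12 = 9/5.
For Player 2: with q = P(Left), equating Top's and Bottom's payoffs gives 10q + 1 = −15q + 3 ⇒ q = 2/25.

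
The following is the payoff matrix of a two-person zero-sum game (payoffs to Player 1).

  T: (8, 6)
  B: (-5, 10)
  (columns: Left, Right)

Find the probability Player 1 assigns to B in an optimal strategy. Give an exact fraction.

2/17

Row minima: T → 6, B → -5; maximin = 6.
Column maxima: Left → 8, Right → 10; minimax = 8.
6 ≠ 8, so there is no saddle point; optimal play is mixed.
Let Player 1 play T with probability p. Expected payoff against Left: 8p + (-5)(1−p) = 13p − 5; against Right: 6p + 10(1−p) = −4p + 10.
Setting these equal: 13p − 5 = −4p + 10 ⇒ 17p = 15 ⇒ p = 15/17, and the value is (13)·(15/17) − 5 = 110/17.
For Player 2: with q = P(Left), equating T's and B's payoffs gives 2q + 6 = −15q + 10 ⇒ q = 4/17.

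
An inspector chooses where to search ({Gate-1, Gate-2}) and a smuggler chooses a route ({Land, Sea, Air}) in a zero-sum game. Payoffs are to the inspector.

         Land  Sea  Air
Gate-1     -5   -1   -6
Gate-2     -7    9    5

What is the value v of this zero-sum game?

Row minima: Gate-1 → -6, Gate-2 → -7; maximin = -6.
Column maxima: Land → -5, Sea → 9, Air → 5; minimax = -5.
-6 ≠ -5, so there is no saddle point; optimal play is mixed.
Sea is strictly dominated by Land (it gives the inspector strictly more in every row), so the smuggler never plays it.
On the remaining 2×2 (Gate-1, Gate-2 vs Land, Air):
Let the inspector play Gate-1 with probability p. Expected payoff against Land: (-5)p + (-7)(1−p) = 2p − 7; against Air: (-6)p + 5(1−p) = −11p + 5.
Setting these equal: 2p − 7 = −11p + 5 ⇒ 13p = 12 ⇒ p = 12/13, and the value is (2)·(12/13) − 7 = -67/13.
For the smuggler: with q = P(Land), equating Gate-1's and Gate-2's payoffs gives q − 6 = −12q + 5 ⇒ q = 11/13.

-67/13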